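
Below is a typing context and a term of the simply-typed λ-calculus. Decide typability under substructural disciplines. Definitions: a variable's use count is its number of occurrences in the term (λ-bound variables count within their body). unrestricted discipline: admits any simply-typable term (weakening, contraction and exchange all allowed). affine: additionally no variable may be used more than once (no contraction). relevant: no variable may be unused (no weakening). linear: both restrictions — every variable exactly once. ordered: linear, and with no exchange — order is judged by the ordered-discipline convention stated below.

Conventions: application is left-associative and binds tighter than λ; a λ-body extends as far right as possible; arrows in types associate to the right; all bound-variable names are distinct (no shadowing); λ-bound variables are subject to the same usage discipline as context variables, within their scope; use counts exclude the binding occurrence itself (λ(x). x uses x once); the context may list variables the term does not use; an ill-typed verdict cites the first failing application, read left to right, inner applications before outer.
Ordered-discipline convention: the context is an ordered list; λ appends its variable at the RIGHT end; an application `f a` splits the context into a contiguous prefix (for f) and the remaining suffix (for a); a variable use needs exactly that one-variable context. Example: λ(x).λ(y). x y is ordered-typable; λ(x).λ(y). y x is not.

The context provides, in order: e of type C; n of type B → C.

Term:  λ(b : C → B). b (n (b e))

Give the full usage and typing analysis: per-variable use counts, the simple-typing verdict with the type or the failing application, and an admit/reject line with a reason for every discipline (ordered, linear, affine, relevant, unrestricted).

use counts: e: 1×; n: 1×; b [bound]: 2×
use order (left to right): b, n, b, e
typing: ✓ — (C → B) → B
ordered ✗ (uses contraction: b ×2)
linear ✗ (uses contraction: b ×2)
affine ✗ (uses contraction: b ×2)
relevant ✓ (every one of e, n, b appears)
unrestricted ✓ (typability at (C → B) → B is all that's needed)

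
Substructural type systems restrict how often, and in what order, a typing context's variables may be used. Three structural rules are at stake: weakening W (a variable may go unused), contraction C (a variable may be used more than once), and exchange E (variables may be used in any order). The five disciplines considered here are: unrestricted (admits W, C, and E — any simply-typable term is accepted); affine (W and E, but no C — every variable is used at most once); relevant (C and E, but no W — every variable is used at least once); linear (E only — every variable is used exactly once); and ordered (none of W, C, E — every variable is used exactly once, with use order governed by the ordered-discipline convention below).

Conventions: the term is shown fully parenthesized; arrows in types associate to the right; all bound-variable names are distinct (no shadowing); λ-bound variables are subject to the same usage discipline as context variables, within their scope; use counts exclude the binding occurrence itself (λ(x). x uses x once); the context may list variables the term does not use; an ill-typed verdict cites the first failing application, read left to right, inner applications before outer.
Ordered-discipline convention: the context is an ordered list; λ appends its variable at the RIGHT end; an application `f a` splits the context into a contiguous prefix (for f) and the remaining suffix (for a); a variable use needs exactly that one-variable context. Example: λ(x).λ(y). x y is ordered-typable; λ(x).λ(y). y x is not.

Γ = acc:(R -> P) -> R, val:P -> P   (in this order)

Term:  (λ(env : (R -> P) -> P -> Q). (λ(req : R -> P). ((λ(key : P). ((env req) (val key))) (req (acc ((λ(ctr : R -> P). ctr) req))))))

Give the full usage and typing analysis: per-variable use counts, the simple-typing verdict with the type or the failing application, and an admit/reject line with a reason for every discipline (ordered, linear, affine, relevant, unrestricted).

use counts: acc: 1×, val: 1×, env (λ-bound): 1×, req (λ-bound): 3×, key (λ-bound): 1×, ctr (λ-bound): 1×
use order (left to right): env, req, val, key, req, acc, ctr, req
typing: ✓ — ((R -> P) -> P -> Q) -> (R -> P) -> Q
ordered: ✗ — uses contraction: req ×3
linear: ✗ — uses contraction: req ×3
affine: ✗ — uses contraction: req ×3
relevant: ✓ — at least one use each (acc, val, env, req, key, ctr)
unrestricted: ✓ — typability at ((R -> P) -> P -> Q) -> (R -> P) -> Q is all that's needed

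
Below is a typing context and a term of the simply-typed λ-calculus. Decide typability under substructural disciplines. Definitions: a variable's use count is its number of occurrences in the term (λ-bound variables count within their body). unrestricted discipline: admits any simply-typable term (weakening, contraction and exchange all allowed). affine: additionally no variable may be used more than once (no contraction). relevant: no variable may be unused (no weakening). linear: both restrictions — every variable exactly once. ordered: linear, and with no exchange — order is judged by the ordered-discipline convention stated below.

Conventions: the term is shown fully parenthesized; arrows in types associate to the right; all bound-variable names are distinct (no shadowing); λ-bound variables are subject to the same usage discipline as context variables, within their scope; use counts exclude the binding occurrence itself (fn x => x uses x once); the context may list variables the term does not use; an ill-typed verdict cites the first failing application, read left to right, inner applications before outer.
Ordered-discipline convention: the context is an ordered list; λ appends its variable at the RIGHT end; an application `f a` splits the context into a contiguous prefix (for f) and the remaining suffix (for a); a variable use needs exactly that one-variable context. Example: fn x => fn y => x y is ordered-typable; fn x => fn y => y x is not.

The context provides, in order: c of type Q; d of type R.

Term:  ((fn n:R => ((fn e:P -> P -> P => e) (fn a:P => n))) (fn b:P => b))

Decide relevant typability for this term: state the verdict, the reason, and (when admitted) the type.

no — the type mismatch rejects it
counts: c ×0; d ×0; n (bound) ×1; e (bound) ×1; a (bound) ×0; b (bound) ×1
uses in reading order: e, n, b
typing: ill-typed: an application expects P -> P -> P but receives P -> R
all disciplines: ordered ✗; linear ✗; affine ✗; relevant ✗; unrestricted ✗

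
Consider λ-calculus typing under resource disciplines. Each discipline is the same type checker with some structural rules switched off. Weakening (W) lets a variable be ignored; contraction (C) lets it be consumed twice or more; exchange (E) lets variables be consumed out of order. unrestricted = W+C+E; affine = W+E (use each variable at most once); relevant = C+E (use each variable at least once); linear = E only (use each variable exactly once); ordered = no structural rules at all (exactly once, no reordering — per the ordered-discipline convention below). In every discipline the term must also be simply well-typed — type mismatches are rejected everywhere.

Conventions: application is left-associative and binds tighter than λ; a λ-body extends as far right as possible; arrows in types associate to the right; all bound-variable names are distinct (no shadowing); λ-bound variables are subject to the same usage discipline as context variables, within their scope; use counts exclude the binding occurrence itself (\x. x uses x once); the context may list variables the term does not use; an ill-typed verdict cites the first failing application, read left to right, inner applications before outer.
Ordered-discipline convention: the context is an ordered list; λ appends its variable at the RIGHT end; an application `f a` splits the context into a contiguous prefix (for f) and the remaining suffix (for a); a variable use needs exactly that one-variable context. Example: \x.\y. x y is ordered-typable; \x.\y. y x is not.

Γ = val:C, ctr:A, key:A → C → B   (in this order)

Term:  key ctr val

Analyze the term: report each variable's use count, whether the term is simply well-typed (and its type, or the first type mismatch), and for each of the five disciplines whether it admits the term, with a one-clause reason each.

variable uses: val: 1×, ctr: 1×, key: 1×
left-to-right use order: key, ctr, val
typing: the term checks, with type B
ordered ✗ (use order key, ctr, val needs exchange)
linear ✓ (single use per variable (val, ctr, key))
affine ✓ (val, ctr, key: no repeats, contraction unneeded)
relevant ✓ (val, ctr, key: all used, weakening unneeded)
unrestricted ✓ (well-typed at B; no restrictions here)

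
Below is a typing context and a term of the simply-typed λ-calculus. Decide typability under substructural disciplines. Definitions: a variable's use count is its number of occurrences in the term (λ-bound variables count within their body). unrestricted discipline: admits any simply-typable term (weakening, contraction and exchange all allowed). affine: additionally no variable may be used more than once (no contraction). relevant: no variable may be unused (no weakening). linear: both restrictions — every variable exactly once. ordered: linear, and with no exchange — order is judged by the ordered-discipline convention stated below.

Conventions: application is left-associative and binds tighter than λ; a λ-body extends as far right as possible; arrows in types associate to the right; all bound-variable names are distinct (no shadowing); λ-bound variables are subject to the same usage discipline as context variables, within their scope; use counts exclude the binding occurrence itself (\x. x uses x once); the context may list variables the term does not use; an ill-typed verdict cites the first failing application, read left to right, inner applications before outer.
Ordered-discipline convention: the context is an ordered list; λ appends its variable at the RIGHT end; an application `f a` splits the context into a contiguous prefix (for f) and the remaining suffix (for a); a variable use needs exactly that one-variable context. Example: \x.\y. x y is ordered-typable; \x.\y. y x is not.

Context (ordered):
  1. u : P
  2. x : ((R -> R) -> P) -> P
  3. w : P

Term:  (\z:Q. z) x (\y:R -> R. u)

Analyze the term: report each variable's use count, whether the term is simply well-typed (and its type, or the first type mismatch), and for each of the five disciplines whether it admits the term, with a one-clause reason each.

variable uses: u: 1; x: 1; w: 0; z [bound]: 1; y [bound]: 0
uses in reading order: z, x, u
typing: ill-typed: a function awaiting Q gets ((R -> R) -> P) -> P
ordered: ✗ — the type mismatch rejects it
linear: ✗ — not simply typable
affine: ✗ — fails simple typing
relevant: ✗ — a type mismatch blocks all five
unrestricted: ✗ — the type mismatch rejects it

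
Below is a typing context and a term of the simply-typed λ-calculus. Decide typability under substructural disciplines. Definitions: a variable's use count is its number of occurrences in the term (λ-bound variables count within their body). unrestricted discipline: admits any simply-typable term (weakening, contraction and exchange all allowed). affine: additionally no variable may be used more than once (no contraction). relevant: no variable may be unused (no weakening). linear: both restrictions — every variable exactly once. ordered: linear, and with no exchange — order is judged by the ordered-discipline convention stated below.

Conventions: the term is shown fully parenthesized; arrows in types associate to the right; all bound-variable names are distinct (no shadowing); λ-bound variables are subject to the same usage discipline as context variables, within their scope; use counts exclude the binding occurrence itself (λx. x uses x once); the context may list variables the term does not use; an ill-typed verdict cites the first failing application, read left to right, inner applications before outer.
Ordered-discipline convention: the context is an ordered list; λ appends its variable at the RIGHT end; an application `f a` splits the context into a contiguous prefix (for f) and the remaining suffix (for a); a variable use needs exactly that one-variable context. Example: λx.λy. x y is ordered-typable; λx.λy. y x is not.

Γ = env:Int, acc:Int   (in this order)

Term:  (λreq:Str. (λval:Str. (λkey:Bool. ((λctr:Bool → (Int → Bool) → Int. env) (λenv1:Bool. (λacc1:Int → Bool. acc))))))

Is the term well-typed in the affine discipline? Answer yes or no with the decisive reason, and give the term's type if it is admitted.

yes — env, acc, req, val, key, ctr, env1, acc1: no repeats, contraction unneeded; term : Str → Str → Bool → Int
variable uses: env: 1×, acc: 1×, req (λ-bound): 0×, val (λ-bound): 0×, key (λ-bound): 0×, ctr (λ-bound): 0×, env1 (λ-bound): 0×, acc1 (λ-bound): 0×
order of uses: env, acc
typing: ✓ — Str → Str → Bool → Int
across the five disciplines: ordered ✗ | linear ✗ | affine ✓ | relevant ✗ | unrestricted ✓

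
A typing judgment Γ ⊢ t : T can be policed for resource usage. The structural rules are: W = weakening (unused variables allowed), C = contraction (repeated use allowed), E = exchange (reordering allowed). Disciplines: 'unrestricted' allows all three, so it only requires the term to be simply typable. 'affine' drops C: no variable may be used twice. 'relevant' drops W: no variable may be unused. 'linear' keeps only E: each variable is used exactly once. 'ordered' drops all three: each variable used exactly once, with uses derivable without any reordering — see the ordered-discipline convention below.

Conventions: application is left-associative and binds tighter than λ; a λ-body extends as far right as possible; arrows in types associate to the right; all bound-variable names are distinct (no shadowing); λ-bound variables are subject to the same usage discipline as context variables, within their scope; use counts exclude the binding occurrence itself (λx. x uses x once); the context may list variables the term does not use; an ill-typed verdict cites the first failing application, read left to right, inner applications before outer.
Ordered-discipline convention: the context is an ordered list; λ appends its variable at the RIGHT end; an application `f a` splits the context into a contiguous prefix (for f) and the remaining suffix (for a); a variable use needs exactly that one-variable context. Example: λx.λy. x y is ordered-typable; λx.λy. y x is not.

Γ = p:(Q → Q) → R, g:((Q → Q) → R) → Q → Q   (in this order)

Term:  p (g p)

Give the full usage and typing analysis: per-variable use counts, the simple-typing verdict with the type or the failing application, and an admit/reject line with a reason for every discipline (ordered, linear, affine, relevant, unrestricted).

use counts: p=2; g=1
use order (left to right): p, g, p
typing: ✓ — R
ordered: ✗ — uses contraction: p ×2
linear: ✗ — uses contraction: p ×2
affine: ✗ — uses contraction: p ×2
relevant: ✓ — p, g: all used, weakening unneeded
unrestricted: ✓ — type-checks (R) and nothing is barred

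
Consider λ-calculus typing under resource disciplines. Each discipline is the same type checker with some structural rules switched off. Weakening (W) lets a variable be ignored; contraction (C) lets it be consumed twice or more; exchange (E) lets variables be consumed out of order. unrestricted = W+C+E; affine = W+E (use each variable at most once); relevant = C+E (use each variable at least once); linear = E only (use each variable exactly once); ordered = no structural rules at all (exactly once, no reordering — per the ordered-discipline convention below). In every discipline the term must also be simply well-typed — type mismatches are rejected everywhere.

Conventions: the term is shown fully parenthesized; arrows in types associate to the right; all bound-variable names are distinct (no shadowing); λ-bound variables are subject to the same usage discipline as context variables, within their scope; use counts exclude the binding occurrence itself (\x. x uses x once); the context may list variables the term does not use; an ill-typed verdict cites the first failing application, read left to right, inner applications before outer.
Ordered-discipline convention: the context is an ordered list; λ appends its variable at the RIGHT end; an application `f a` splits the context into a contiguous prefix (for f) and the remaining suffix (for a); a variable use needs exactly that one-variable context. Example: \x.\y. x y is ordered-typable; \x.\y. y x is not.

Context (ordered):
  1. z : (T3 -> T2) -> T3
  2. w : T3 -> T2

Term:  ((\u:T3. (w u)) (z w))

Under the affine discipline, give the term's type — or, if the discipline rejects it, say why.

not well-typed under affine — w ×2 used more than once (contraction)
counts: z ×1; w ×2; u (bound) ×1
use order (left to right): w, u, z, w
typing: well-typed — term : T2
across the five disciplines: ordered ✗ | linear ✗ | affine ✗ | relevant ✓ | unrestricted ✓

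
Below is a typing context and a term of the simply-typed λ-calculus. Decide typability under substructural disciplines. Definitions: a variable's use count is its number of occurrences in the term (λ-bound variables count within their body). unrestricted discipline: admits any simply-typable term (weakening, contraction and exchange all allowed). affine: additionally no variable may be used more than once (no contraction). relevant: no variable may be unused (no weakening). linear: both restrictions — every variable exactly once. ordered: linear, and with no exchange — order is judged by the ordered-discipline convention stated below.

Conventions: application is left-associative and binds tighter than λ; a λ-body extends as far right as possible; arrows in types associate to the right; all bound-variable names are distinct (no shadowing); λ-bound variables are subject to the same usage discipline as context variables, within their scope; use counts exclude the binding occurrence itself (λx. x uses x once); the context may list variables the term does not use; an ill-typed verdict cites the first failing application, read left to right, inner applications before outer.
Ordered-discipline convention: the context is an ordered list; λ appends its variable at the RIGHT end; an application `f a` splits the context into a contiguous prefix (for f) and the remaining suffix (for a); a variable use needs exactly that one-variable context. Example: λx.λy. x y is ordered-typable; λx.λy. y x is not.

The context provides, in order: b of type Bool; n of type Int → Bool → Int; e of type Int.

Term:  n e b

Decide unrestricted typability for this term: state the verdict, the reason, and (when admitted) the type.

yes — typability at Int is all that's needed; term : Int
use counts: b ×1; n ×1; e ×1
left-to-right use order: n, e, b
typing: well-typed — term : Int
all disciplines: ordered ✗ · linear ✓ · affine ✓ · relevant ✓ · unrestricted ✓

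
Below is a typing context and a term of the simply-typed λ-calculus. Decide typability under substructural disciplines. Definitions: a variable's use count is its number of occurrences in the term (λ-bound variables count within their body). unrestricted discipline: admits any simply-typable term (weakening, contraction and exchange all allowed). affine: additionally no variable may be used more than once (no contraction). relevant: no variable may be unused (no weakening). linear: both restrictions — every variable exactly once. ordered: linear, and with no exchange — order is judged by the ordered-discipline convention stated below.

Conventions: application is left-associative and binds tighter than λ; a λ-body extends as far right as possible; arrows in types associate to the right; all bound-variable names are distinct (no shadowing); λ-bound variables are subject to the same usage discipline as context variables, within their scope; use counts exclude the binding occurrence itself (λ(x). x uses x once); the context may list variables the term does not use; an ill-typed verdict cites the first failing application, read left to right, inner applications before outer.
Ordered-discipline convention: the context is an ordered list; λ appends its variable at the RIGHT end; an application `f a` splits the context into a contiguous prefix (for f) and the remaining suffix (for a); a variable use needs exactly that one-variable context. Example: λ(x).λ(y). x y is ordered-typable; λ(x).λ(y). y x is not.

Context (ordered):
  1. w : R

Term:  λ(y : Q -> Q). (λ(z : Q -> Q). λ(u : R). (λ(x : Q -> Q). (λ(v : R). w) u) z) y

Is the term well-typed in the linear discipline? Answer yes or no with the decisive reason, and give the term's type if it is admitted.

no — unused: x, v — weakening required
usage: w ×1; y [bound] ×1; z [bound] ×1; u [bound] ×1; x [bound] ×0; v [bound] ×0
use order (left to right): w, u, z, y
typing: the term checks, with type (Q -> Q) -> R -> R
all disciplines: ordered ✗ · linear ✗ · affine ✓ · relevant ✗ · unrestricted ✓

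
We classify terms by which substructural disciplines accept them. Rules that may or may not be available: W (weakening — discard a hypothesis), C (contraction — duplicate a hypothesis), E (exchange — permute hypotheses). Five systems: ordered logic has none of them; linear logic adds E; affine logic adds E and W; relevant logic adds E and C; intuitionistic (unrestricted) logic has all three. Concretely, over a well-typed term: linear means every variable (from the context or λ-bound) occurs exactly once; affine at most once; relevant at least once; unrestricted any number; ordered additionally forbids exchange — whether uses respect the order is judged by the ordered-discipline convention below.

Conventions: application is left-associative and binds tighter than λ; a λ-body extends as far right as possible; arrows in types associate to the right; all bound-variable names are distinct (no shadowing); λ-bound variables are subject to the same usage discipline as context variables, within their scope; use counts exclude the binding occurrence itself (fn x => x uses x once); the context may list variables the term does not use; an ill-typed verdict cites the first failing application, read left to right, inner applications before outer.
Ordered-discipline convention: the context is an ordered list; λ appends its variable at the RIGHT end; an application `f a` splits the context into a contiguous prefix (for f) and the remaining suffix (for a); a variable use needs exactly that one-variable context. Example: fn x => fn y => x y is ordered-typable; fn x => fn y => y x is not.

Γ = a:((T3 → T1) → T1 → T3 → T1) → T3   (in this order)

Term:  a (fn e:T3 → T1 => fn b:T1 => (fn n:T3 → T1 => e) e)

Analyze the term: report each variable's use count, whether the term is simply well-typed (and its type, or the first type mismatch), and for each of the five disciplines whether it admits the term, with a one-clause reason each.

use counts: a: 1; e [bound]: 2; b [bound]: 0; n [bound]: 0
left-to-right use order: a, e, e
typing: well-typed — term : T3
ordered: ✗ — uses contraction: e ×2; b, n never used (weakening)
linear: ✗ — uses contraction: e ×2; b, n never used (weakening)
affine: ✗ — uses contraction: e ×2
relevant: ✗ — b, n never used (weakening)
unrestricted: ✓ — typability at T3 is all that's needed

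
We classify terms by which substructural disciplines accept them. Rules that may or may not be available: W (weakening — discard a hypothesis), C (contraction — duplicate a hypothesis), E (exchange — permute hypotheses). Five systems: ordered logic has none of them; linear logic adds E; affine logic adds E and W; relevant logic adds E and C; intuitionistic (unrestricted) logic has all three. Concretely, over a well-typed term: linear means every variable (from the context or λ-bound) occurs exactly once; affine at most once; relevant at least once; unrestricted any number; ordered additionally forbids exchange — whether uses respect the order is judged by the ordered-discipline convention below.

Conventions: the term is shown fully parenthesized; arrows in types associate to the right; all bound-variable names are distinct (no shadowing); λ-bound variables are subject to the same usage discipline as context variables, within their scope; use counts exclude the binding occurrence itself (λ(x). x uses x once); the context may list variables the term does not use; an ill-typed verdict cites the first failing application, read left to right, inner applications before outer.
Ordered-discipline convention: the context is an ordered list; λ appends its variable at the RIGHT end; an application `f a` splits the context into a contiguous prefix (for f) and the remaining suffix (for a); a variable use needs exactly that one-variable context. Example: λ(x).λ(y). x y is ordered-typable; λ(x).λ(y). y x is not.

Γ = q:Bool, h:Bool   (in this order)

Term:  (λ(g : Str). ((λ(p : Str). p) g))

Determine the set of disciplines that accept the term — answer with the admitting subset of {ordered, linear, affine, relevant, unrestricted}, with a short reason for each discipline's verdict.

accepted by: affine, unrestricted
counts: q ×0, h ×0, g (λ-bound) ×1, p (λ-bound) ×1
use order (left to right): p, g
typing: well-typed at Str -> Str
ordered ✗ (q, h never used (weakening))
linear ✗ (q, h never used (weakening))
affine ✓ (none of q, h, g, p used more than once)
relevant ✗ (q, h never used (weakening))
unrestricted ✓ (typability at Str -> Str is all that's needed)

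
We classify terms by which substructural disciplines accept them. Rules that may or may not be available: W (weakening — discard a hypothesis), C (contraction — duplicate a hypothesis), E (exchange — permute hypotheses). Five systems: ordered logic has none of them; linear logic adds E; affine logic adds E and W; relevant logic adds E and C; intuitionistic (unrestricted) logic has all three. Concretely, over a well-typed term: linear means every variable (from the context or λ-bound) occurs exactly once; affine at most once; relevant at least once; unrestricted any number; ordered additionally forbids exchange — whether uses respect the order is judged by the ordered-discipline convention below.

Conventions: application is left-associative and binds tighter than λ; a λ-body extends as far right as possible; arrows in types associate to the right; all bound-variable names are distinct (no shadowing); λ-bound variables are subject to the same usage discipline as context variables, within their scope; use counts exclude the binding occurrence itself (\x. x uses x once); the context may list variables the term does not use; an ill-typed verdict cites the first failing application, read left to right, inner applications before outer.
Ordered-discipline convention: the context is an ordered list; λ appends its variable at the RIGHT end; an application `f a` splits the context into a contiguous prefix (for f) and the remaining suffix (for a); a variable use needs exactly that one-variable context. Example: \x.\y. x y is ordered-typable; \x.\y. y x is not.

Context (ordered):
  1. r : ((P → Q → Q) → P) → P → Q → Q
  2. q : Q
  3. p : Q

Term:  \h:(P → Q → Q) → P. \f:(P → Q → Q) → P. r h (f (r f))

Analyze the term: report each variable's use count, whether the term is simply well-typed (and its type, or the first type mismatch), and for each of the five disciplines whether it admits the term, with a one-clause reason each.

variable uses: r ×2; q ×0; p ×0; h (λ-bound) ×1; f (λ-bound) ×2
left-to-right use order: r, h, f, r, f
typing: the term checks, with type ((P → Q → Q) → P) → ((P → Q → Q) → P) → Q → Q
ordered ✗ (uses contraction: r ×2, f ×2; q, p never used (weakening))
linear ✗ (uses contraction: r ×2, f ×2; q, p never used (weakening))
affine ✗ (uses contraction: r ×2, f ×2)
relevant ✗ (q, p never used (weakening))
unrestricted ✓ (simply typable at ((P → Q → Q) → P) → ((P → Q → Q) → P) → Q → Q; W, C, E all held)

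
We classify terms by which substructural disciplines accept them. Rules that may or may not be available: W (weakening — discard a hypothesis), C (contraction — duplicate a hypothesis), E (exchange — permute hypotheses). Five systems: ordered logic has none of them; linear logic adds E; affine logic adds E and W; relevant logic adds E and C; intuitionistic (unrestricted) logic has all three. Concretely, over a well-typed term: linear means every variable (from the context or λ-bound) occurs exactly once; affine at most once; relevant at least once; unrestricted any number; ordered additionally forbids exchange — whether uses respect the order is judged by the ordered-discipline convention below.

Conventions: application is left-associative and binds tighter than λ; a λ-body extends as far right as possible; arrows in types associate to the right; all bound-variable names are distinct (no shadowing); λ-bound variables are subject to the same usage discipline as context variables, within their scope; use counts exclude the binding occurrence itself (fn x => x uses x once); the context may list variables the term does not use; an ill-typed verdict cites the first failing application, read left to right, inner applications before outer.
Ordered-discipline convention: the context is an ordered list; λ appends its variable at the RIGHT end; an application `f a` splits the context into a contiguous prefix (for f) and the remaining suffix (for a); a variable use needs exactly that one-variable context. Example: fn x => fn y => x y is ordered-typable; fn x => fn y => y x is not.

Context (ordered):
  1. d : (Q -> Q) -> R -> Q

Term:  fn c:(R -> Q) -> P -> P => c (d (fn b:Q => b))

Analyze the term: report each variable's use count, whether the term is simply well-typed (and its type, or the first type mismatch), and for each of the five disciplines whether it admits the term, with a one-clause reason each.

use counts: d ×1; c (bound) ×1; b (bound) ×1
use order (left to right): c, d, b
typing: well-typed at ((R -> Q) -> P -> P) -> P -> P
ordered ✗ (use order c, d, b needs exchange)
linear ✓ (exactly-once usage across d, c, b)
affine ✓ (none of d, c, b used more than once)
relevant ✓ (at least one use each (d, c, b))
unrestricted ✓ (well-typed at ((R -> Q) -> P -> P) -> P -> P; no restrictions here)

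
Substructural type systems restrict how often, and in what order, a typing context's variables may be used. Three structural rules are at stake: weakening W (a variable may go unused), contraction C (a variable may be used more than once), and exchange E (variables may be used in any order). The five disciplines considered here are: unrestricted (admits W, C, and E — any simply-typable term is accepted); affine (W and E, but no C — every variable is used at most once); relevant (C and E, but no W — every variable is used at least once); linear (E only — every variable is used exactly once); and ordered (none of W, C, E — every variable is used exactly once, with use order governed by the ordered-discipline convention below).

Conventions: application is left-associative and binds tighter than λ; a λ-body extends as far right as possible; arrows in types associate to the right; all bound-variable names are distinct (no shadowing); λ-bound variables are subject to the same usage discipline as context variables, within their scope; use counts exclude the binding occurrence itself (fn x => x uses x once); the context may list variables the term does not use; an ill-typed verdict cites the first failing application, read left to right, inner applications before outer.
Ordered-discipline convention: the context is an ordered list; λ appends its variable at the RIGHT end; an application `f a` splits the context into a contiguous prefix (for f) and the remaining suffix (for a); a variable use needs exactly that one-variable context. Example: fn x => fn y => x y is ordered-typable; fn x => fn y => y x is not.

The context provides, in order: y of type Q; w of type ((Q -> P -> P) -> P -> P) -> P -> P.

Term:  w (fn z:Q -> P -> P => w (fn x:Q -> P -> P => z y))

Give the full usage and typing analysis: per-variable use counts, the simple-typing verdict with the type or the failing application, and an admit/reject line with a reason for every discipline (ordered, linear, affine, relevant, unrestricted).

usage: y ×1; w ×2; z [bound] ×1; x [bound] ×0
use order (left to right): w, w, z, y
typing: well-typed — term : P -> P
ordered: ✗ — uses contraction: w ×2; x left unused
linear: ✗ — uses contraction: w ×2; x left unused
affine: ✗ — uses contraction: w ×2
relevant: ✗ — x left unused
unrestricted: ✓ — typability at P -> P is all that's needed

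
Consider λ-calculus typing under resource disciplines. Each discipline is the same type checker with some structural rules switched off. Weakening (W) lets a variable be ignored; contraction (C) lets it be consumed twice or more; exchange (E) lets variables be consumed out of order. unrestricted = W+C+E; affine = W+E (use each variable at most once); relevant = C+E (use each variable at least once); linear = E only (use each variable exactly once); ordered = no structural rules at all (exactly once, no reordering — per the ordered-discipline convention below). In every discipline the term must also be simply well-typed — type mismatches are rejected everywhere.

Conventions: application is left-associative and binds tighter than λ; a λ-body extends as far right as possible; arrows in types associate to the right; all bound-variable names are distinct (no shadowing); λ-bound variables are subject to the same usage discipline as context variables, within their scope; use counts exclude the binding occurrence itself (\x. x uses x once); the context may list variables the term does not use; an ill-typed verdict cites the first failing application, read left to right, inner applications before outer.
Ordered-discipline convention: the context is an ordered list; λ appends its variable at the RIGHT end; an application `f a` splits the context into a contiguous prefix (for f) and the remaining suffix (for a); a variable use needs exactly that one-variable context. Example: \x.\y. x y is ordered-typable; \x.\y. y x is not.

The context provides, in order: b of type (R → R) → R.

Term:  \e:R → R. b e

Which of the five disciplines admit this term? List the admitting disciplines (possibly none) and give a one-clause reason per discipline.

admitted by: ordered, linear, affine, relevant, unrestricted
variable uses: b: 1×, e (bound): 1×
left-to-right use order: b, e
typing: well-typed — term : (R → R) → R
ordered ✓ (b, e once each; derivable with no W/C/E)
linear ✓ (single use per variable (b, e))
affine ✓ (b, e: no repeats, contraction unneeded)
relevant ✓ (every one of b, e appears)
unrestricted ✓ (simply typable at (R → R) → R; W, C, E all held)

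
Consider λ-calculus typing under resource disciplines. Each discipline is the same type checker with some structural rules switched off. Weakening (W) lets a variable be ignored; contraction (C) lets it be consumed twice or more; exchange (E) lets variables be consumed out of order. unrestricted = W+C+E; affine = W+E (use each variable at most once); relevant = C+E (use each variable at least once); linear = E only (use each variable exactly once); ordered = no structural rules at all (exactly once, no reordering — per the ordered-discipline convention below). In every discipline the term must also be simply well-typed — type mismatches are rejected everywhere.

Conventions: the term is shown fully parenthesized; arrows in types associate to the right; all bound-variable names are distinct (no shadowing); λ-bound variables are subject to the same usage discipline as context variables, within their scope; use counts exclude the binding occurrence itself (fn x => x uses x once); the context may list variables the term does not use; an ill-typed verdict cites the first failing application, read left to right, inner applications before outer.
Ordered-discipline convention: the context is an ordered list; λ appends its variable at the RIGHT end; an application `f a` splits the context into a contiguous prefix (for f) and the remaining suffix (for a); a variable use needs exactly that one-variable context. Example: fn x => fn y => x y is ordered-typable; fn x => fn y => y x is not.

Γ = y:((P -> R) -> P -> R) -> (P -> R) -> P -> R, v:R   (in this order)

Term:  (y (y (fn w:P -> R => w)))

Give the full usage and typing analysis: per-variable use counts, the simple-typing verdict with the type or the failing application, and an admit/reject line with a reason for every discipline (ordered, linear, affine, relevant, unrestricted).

counts: y: 2×; v: 0×; w (bound): 1×
order of uses: y, y, w
typing: the term checks, with type (P -> R) -> P -> R
ordered: ✗, needs contraction — y ×2; v left unused
linear: ✗, needs contraction — y ×2; v left unused
affine: ✗, needs contraction — y ×2
relevant: ✗, v left unused
unrestricted: ✓, typability at (P -> R) -> P -> R is all that's needed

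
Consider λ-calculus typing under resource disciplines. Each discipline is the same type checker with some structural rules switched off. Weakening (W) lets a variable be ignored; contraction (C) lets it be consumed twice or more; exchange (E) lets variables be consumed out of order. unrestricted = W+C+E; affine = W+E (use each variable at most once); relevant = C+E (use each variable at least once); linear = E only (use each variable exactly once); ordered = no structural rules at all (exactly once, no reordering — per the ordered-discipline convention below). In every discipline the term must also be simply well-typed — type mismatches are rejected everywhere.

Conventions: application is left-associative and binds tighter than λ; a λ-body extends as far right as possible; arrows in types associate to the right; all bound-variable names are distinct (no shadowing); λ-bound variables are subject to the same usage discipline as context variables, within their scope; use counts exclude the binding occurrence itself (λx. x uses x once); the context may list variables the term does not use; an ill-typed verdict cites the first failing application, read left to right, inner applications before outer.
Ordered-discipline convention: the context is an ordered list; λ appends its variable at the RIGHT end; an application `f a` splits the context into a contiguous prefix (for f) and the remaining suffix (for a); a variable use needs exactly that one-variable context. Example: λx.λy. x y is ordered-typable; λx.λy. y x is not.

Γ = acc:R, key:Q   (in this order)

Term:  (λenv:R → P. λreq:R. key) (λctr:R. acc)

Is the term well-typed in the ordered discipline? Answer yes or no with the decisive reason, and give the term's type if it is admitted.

no — not simply typable
usage: acc=1, key=1, env (λ-bound)=0, req (λ-bound)=0, ctr (λ-bound)=0
uses in reading order: key, acc
typing: ill-typed: argument of type R → R where R → P is required
across the five disciplines: ordered ✗; linear ✗; affine ✗; relevant ✗; unrestricted ✗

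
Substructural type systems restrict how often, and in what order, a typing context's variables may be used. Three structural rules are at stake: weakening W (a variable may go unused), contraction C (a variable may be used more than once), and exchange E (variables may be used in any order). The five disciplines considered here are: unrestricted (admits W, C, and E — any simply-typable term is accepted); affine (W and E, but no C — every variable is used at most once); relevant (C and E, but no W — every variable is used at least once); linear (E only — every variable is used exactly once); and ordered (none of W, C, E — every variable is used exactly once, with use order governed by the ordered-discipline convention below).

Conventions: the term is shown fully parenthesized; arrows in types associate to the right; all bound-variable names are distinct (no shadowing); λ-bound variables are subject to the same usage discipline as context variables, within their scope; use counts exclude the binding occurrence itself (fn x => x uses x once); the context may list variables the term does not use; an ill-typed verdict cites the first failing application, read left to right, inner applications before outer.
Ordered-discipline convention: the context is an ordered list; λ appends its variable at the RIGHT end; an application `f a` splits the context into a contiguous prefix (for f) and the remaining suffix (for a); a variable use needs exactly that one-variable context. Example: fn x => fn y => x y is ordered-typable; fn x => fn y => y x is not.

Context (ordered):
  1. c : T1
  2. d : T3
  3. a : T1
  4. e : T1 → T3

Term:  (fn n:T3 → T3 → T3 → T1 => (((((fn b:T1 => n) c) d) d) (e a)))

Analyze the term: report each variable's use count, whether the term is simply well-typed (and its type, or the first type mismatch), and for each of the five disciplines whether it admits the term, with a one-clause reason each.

use counts: c ×1, d ×2, a ×1, e ×1, n [bound] ×1, b [bound] ×0
left-to-right use order: n, c, d, d, e, a
typing: well-typed at (T3 → T3 → T3 → T1) → T1
ordered: ✗, d ×2 used more than once (contraction); b never used (weakening)
linear: ✗, d ×2 used more than once (contraction); b never used (weakening)
affine: ✗, d ×2 used more than once (contraction)
relevant: ✗, b never used (weakening)
unrestricted: ✓, well-typed at (T3 → T3 → T3 → T1) → T1; no restrictions here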